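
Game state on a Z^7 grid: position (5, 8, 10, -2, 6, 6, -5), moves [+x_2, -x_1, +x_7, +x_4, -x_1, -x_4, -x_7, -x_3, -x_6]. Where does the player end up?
(3, 9, 9, -2, 6, 5, -5)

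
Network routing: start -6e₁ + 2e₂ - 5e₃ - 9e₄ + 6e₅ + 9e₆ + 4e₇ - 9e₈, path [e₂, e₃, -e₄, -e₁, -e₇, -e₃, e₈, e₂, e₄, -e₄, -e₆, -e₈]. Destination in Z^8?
(-7, 4, -5, -10, 6, 8, 3, -9)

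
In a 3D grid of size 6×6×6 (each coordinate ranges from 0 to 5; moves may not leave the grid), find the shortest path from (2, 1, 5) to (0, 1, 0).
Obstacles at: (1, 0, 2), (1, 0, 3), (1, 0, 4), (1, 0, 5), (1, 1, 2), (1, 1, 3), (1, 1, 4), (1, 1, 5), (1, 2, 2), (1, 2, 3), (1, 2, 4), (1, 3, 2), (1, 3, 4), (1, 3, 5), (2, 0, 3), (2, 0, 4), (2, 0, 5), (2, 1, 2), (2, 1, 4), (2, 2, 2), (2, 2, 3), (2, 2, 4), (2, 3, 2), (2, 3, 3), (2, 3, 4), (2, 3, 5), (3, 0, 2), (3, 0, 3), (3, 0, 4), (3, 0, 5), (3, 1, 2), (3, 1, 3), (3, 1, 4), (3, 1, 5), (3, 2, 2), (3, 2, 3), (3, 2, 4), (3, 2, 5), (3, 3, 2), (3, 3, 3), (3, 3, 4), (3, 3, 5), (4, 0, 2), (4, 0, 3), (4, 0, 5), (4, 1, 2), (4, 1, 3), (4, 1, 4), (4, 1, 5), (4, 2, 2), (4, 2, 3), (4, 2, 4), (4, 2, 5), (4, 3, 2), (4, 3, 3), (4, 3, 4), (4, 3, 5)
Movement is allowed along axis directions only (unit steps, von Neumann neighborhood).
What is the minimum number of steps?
9
(one shortest path: (2, 1, 5) → (2, 2, 5) → (1, 2, 5) → (0, 2, 5) → (0, 1, 5) → (0, 1, 4) → (0, 1, 3) → (0, 1, 2) → (0, 1, 1) → (0, 1, 0))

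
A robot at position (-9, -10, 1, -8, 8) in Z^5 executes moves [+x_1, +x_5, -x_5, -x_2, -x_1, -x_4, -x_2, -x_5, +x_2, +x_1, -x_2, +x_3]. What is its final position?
(-8, -12, 2, -9, 7)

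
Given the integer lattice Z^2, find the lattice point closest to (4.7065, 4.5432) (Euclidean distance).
(5, 5)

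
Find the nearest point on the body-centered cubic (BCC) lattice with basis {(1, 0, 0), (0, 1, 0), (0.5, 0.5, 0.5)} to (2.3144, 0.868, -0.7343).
(2, 1, -1)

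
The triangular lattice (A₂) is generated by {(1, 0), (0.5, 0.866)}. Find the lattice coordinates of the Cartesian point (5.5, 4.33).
3b₁ + 5b₂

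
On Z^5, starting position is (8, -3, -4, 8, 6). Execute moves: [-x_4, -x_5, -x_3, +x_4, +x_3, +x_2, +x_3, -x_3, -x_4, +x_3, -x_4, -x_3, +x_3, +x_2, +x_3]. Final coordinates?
(8, -1, -2, 6, 5)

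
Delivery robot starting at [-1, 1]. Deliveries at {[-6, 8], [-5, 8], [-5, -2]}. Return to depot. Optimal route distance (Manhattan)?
30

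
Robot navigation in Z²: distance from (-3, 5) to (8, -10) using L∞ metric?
15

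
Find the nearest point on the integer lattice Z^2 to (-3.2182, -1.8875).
(-3, -2)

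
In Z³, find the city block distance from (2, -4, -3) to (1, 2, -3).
7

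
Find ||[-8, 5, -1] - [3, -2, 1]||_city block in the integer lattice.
20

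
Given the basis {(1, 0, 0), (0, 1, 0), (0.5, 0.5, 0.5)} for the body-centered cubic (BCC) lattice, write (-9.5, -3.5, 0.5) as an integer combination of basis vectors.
-10b₁ - 4b₂ + b₃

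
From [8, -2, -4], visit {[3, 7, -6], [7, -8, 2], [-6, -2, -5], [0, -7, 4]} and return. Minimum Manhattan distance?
78
(one optimal route: (8, -2, -4) → (3, 7, -6) → (-6, -2, -5) → (0, -7, 4) → (7, -8, 2) → (8, -2, -4))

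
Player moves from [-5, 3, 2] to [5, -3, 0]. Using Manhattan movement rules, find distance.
18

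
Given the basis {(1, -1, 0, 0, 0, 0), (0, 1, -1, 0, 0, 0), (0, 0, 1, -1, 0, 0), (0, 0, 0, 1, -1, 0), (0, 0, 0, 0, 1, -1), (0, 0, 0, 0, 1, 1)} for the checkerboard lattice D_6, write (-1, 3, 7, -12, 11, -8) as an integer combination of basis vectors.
-b₁ + 2b₂ + 9b₃ - 3b₄ + 8b₅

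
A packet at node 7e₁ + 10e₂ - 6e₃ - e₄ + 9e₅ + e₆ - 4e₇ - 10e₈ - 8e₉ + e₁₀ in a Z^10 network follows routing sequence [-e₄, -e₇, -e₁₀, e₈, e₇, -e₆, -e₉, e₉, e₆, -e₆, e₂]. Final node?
(7, 11, -6, -2, 9, 0, -4, -9, -8, 0)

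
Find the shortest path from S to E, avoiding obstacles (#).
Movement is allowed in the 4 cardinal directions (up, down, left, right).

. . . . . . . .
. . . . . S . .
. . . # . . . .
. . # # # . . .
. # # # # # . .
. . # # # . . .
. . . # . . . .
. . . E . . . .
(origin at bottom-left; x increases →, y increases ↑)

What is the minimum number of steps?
10
(one shortest path: (5, 6) → (6, 6) → (6, 5) → (6, 4) → (6, 3) → (6, 2) → (5, 2) → (5, 1) → (4, 1) → (4, 0) → (3, 0))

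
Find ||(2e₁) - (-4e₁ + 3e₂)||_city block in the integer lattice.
9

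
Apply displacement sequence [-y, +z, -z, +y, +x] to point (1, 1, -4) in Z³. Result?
(2, 1, -4)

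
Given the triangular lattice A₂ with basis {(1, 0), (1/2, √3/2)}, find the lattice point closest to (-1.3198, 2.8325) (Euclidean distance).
(-1.5, 2.598)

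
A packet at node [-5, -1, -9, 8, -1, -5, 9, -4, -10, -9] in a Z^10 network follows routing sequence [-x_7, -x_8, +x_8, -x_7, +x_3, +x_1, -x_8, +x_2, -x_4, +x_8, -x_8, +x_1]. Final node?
(-3, 0, -8, 7, -1, -5, 7, -5, -10, -9)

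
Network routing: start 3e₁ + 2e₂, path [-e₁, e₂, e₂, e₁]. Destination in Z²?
(3, 4)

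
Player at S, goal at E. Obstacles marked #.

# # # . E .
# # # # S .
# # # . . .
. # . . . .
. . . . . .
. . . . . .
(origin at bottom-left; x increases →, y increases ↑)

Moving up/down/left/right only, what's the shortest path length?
1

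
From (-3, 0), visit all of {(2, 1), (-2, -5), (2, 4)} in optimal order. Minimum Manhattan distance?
19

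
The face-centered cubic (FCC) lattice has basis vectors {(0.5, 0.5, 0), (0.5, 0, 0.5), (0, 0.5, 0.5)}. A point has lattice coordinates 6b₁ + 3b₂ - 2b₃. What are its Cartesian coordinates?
(4.5, 2, 0.5)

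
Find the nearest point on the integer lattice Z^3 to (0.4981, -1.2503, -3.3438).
(0, -1, -3)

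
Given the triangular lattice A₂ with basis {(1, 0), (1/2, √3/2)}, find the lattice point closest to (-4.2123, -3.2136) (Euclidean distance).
(-4, -3.464)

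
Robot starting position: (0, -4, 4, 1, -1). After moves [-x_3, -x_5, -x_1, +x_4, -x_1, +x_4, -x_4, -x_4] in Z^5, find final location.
(-2, -4, 3, 1, -2)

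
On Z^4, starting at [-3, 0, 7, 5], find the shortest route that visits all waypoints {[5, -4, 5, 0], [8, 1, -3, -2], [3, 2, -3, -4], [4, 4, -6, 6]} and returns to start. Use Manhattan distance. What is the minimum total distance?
86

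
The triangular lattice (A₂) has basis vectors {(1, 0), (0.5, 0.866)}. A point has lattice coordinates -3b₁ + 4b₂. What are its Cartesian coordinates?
(-1, 3.464)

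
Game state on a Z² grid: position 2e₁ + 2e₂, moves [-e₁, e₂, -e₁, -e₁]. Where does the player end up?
(-1, 3)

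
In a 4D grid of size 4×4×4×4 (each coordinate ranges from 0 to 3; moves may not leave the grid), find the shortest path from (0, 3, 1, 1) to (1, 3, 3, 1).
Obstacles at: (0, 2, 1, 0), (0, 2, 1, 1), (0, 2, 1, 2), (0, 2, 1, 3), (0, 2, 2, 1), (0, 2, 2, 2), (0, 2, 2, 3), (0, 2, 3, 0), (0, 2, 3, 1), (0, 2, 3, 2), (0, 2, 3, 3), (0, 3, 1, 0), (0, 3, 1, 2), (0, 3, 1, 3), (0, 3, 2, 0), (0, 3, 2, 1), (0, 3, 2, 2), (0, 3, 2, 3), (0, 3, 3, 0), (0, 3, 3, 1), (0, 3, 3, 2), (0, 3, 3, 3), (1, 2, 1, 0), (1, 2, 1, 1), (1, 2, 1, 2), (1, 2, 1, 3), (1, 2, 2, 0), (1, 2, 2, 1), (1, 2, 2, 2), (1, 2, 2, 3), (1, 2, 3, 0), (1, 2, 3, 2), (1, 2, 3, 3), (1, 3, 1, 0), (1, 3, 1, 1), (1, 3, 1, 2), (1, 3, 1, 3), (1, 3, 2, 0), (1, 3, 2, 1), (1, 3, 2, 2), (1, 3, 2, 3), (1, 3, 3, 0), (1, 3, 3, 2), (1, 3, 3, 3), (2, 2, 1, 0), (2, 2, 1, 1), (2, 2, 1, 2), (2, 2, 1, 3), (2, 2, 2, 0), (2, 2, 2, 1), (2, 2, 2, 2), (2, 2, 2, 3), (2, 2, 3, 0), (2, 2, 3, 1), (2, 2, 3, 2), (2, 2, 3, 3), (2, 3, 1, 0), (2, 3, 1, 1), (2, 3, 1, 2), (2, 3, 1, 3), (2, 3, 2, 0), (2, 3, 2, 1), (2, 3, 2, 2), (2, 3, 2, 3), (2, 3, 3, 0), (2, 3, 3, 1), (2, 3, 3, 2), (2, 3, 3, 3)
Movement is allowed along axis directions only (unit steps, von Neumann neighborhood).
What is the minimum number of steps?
9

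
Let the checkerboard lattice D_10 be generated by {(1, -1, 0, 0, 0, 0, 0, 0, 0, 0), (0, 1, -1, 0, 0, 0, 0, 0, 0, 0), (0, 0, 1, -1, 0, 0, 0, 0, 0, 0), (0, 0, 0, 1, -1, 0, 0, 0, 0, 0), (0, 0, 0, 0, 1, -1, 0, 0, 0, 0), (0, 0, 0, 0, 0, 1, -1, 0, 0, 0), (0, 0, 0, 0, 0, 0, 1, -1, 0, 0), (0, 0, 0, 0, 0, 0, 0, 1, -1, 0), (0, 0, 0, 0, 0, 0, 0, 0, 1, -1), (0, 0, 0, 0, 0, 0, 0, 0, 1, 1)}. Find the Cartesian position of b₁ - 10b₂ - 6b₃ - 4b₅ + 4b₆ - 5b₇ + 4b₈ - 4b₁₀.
(1, -11, 4, 6, -4, 8, -9, 9, -8, -4)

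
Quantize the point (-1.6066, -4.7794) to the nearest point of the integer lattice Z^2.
(-2, -5)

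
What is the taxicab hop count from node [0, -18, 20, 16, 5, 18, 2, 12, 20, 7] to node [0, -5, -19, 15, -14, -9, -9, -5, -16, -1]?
171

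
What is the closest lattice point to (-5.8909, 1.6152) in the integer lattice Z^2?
(-6, 2)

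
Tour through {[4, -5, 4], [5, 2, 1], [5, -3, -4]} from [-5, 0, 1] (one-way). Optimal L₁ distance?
33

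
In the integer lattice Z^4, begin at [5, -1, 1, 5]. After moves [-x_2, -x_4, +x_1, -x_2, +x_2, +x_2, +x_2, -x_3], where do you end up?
(6, 0, 0, 4)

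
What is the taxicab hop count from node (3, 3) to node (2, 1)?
3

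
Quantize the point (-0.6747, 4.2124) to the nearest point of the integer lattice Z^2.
(-1, 4)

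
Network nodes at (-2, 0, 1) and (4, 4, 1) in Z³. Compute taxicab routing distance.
10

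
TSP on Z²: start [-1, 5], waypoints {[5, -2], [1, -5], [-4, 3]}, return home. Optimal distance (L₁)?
38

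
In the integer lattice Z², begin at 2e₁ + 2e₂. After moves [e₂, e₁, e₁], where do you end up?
(4, 3)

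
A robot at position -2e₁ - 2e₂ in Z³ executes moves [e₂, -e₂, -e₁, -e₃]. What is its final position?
(-3, -2, -1)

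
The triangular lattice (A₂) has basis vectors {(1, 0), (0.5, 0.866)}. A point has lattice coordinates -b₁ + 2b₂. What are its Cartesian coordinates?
(0, 1.732)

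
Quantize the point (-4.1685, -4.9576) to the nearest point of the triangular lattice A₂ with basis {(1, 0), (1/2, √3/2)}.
(-4, -5.196)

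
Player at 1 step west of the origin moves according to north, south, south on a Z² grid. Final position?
(-1, -1)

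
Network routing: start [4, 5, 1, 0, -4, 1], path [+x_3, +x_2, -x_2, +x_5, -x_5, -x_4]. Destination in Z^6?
(4, 5, 2, -1, -4, 1)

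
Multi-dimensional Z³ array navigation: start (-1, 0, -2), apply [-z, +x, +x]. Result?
(1, 0, -3)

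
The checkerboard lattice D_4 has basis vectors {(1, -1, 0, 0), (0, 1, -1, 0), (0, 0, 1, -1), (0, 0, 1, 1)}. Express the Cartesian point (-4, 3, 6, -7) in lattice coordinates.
-4b₁ - b₂ + 6b₃ - b₄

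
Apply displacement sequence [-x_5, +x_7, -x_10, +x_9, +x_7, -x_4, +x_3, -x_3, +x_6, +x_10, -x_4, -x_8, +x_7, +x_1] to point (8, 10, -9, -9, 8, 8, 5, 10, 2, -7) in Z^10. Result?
(9, 10, -9, -11, 7, 9, 8, 9, 3, -7)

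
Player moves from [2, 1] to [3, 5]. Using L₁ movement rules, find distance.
5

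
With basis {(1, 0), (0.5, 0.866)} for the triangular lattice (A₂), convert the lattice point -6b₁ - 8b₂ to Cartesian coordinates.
(-10, -6.928)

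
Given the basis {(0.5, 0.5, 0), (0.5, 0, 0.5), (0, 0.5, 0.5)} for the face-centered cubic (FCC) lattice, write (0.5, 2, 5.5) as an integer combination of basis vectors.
-3b₁ + 4b₂ + 7b₃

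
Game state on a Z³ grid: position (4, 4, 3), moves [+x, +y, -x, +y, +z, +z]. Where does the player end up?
(4, 6, 5)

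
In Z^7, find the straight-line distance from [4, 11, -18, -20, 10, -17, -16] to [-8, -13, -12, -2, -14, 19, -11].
54.5619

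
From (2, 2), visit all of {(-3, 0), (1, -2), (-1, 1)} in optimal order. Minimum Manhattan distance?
13
(one optimal route: (2, 2) → (1, -2) → (-1, 1) → (-3, 0))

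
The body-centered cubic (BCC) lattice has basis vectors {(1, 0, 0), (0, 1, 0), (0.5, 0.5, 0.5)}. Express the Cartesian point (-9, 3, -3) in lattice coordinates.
-6b₁ + 6b₂ - 6b₃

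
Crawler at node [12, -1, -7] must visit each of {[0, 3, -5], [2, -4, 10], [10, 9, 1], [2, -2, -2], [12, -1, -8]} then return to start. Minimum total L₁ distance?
94
(one optimal route: (12, -1, -7) → (0, 3, -5) → (2, -2, -2) → (2, -4, 10) → (10, 9, 1) → (12, -1, -8) → (12, -1, -7))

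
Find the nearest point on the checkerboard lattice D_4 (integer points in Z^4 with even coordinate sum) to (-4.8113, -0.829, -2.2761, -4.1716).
(-5, -1, -2, -4)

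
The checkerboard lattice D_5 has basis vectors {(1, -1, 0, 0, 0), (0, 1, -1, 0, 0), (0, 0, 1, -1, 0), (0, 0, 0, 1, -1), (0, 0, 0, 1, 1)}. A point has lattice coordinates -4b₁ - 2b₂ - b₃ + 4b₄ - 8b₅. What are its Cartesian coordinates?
(-4, 2, 1, -3, -12)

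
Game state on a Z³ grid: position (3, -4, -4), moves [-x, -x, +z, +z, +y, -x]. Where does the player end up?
(0, -3, -2)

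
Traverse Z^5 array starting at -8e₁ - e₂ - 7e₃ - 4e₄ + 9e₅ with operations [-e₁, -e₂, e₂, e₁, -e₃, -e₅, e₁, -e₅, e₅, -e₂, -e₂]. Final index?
(-7, -3, -8, -4, 8)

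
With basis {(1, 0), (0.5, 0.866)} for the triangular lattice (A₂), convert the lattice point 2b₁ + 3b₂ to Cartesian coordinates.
(3.5, 2.598)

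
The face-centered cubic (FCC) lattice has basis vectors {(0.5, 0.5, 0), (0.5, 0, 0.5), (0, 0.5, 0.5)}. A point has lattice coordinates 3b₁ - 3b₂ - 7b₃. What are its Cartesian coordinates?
(0, -2, -5)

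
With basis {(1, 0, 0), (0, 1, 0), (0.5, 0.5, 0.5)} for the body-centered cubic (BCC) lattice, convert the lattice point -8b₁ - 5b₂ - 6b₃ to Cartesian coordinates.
(-11, -8, -3)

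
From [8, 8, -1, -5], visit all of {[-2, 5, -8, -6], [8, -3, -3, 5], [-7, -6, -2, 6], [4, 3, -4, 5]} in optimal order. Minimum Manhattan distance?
75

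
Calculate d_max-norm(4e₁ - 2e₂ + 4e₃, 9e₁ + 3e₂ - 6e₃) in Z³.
10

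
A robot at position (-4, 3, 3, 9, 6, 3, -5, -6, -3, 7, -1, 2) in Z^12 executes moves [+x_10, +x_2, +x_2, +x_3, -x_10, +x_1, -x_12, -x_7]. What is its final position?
(-3, 5, 4, 9, 6, 3, -6, -6, -3, 7, -1, 1)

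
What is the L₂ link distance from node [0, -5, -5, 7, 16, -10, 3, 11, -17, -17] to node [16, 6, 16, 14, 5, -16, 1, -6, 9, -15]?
44.6878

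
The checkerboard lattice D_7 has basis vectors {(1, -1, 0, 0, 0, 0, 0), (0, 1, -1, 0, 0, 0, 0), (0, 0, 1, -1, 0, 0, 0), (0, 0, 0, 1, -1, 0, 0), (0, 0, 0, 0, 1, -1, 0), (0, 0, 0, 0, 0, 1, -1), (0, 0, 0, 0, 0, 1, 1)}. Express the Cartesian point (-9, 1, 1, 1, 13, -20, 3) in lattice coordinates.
-9b₁ - 8b₂ - 7b₃ - 6b₄ + 7b₅ - 8b₆ - 5b₇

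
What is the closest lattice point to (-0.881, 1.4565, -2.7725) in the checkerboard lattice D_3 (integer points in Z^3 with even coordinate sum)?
(-1, 2, -3)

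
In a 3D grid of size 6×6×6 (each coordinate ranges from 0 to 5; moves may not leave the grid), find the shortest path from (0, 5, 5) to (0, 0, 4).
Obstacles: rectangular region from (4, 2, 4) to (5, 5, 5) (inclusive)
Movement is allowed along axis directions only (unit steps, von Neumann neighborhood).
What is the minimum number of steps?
6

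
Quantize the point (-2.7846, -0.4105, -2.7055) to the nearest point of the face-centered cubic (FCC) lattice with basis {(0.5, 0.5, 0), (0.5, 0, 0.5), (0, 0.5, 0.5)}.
(-3, -0.5, -2.5)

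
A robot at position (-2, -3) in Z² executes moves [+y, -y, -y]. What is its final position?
(-2, -4)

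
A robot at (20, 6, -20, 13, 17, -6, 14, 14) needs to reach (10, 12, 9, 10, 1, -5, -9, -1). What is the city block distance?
103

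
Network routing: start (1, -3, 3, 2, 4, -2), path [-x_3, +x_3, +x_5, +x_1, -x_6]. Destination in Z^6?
(2, -3, 3, 2, 5, -3)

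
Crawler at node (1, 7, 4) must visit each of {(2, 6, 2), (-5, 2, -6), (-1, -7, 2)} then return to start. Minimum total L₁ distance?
62
(one optimal route: (1, 7, 4) → (2, 6, 2) → (-5, 2, -6) → (-1, -7, 2) → (1, 7, 4))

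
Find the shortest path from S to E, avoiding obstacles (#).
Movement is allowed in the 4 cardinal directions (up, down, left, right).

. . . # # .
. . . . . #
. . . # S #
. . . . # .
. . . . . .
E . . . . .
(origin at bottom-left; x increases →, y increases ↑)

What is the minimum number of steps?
9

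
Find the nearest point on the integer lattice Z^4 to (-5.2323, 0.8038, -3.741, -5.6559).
(-5, 1, -4, -6)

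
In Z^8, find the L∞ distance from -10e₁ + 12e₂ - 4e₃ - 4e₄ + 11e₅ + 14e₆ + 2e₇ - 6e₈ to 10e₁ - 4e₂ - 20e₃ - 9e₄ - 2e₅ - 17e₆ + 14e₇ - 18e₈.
31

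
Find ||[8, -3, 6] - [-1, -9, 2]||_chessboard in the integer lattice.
9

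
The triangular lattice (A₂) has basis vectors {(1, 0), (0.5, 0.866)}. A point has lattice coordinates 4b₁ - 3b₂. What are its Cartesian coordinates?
(2.5, -2.598)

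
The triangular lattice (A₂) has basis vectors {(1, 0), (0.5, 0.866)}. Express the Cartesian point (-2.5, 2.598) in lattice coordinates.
-4b₁ + 3b₂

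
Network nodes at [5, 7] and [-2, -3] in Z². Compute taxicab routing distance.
17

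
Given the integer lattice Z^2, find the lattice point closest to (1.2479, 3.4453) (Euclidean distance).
(1, 3)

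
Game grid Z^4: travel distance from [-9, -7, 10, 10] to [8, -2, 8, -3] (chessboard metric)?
17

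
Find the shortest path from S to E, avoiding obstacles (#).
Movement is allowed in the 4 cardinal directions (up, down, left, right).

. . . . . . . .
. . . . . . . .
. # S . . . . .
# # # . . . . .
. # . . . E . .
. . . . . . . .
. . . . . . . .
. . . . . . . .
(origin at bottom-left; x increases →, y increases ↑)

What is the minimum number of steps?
5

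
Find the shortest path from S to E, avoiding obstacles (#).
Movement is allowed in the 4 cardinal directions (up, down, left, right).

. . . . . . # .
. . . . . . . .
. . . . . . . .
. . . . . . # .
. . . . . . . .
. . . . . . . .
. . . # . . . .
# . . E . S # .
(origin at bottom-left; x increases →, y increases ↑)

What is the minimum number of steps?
2
(one shortest path: (5, 0) → (4, 0) → (3, 0))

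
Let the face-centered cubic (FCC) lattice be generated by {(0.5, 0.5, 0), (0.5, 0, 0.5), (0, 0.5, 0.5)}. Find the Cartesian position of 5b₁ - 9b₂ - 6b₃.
(-2, -0.5, -7.5)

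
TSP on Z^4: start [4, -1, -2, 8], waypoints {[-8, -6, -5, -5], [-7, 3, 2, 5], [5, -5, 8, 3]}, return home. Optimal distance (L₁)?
104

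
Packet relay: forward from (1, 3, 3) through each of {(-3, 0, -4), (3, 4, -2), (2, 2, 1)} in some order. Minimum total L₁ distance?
22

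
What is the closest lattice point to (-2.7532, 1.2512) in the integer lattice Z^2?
(-3, 1)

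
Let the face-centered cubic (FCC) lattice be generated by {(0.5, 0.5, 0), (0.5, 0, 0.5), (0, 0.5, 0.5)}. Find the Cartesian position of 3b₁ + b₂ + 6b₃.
(2, 4.5, 3.5)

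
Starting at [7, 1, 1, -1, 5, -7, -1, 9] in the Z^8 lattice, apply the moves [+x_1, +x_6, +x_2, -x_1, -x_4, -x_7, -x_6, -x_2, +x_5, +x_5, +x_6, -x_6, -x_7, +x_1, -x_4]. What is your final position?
(8, 1, 1, -3, 7, -7, -3, 9)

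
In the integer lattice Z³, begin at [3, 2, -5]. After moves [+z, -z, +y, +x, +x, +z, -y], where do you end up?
(5, 2, -4)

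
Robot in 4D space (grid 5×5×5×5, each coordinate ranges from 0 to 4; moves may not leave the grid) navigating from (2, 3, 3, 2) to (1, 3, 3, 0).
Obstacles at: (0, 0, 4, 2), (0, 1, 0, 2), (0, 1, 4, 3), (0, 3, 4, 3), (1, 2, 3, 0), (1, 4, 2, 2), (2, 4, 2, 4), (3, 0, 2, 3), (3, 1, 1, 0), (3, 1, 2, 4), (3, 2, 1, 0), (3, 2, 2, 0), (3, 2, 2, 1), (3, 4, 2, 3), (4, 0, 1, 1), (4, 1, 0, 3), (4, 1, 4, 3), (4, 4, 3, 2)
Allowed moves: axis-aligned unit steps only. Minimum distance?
3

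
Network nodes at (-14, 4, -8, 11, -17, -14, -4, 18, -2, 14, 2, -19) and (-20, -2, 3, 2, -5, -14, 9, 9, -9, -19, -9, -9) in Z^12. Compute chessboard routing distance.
33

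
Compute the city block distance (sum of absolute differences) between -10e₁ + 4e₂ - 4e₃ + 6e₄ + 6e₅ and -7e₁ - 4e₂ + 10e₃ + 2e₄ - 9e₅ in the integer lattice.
44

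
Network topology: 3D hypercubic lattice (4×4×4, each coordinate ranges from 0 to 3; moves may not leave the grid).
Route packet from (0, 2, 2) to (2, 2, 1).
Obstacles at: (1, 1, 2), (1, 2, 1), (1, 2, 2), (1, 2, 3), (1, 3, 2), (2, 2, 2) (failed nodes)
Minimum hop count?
5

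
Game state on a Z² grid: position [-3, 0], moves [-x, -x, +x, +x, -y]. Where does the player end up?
(-3, -1)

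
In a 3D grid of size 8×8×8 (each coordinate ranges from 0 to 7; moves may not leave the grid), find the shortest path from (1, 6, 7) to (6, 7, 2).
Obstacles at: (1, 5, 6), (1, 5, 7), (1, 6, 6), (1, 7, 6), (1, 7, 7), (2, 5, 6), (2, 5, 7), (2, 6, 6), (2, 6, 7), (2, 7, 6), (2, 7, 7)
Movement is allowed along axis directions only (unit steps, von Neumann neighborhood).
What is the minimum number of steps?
13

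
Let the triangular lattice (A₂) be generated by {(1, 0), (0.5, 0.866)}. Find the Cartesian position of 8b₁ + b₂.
(8.5, 0.866)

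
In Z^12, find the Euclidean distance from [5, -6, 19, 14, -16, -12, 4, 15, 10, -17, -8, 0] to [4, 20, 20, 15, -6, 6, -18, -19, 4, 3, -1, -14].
58.515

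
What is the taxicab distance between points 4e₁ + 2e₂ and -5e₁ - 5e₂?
16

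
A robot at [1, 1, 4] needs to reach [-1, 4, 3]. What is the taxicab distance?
6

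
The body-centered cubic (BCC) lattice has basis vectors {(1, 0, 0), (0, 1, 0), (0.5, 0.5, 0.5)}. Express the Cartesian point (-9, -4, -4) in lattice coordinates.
-5b₁ - 8b₃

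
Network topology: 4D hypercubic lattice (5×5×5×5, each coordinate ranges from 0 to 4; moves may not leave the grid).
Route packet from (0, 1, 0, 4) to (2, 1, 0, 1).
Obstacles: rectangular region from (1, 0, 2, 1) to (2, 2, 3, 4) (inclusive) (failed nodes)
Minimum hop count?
5
(one shortest path: (0, 1, 0, 4) → (1, 1, 0, 4) → (2, 1, 0, 4) → (2, 1, 0, 3) → (2, 1, 0, 2) → (2, 1, 0, 1))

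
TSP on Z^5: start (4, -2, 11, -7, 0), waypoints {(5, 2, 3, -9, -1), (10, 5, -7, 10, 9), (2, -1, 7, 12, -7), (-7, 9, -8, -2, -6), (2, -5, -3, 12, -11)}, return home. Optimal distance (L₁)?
202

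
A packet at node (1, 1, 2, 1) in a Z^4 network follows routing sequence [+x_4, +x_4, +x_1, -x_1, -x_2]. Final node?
(1, 0, 2, 3)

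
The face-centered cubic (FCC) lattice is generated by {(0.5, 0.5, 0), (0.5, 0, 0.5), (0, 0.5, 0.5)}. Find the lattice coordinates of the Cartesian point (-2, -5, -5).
-2b₁ - 2b₂ - 8b₃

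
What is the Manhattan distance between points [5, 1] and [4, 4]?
4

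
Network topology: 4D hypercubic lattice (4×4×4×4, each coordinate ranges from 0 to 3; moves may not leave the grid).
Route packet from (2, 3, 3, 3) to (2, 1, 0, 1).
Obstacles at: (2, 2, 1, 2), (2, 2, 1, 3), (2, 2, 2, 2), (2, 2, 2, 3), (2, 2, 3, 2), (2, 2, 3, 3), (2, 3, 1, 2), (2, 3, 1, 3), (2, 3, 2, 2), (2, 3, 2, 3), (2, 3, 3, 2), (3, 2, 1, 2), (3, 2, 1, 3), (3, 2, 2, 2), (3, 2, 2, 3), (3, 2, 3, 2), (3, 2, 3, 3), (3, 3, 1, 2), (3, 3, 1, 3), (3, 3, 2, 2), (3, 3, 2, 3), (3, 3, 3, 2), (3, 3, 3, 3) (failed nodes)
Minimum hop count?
9
(one shortest path: (2, 3, 3, 3) → (1, 3, 3, 3) → (1, 2, 3, 3) → (1, 1, 3, 3) → (2, 1, 3, 3) → (2, 1, 2, 3) → (2, 1, 1, 3) → (2, 1, 0, 3) → (2, 1, 0, 2) → (2, 1, 0, 1))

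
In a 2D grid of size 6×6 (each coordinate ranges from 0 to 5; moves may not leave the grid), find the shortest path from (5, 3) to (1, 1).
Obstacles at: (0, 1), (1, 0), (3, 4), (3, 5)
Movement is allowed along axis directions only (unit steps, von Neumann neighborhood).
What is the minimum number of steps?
6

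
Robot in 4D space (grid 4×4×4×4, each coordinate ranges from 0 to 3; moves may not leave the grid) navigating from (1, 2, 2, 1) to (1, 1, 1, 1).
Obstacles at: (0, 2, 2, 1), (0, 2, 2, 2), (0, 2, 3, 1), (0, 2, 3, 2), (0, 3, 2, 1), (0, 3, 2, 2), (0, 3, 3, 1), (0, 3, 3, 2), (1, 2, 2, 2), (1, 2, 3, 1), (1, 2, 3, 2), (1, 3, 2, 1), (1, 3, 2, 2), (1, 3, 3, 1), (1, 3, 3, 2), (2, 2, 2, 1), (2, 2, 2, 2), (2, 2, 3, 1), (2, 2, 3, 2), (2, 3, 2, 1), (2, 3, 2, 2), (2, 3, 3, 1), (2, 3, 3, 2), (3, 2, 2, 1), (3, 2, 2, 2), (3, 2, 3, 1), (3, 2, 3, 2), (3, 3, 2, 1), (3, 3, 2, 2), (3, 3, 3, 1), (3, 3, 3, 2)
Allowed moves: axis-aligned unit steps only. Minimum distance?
2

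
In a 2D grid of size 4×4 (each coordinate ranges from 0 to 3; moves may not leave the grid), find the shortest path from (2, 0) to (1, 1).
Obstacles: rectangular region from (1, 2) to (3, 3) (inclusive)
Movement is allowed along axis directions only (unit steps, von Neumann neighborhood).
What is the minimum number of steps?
2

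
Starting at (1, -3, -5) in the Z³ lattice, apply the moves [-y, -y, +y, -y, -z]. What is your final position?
(1, -5, -6)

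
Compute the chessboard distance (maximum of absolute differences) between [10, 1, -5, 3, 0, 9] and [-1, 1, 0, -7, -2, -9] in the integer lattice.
18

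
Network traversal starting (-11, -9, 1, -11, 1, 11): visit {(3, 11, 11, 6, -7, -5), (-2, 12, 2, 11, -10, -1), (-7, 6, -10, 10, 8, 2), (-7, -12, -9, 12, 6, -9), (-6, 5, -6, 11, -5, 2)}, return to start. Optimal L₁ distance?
258
(one optimal route: (-11, -9, 1, -11, 1, 11) → (3, 11, 11, 6, -7, -5) → (-2, 12, 2, 11, -10, -1) → (-6, 5, -6, 11, -5, 2) → (-7, 6, -10, 10, 8, 2) → (-7, -12, -9, 12, 6, -9) → (-11, -9, 1, -11, 1, 11))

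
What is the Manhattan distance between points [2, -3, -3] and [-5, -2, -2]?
9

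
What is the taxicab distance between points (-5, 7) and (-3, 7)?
2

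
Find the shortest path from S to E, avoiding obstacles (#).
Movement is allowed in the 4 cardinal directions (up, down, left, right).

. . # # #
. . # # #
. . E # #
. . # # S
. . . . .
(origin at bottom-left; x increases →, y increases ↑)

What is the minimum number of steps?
7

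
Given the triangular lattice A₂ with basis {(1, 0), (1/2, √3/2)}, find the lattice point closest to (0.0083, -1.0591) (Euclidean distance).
(0.5, -0.866)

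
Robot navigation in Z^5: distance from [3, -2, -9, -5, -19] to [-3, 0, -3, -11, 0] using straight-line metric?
21.7486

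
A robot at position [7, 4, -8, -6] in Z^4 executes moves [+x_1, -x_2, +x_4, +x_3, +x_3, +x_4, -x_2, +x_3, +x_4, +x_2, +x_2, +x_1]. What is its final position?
(9, 4, -5, -3)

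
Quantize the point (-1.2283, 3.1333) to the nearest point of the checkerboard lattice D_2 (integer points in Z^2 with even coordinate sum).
(-1, 3)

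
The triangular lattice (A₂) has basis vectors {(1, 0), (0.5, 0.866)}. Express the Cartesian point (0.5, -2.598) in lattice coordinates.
2b₁ - 3b₂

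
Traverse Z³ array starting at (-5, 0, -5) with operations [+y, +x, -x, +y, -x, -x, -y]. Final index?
(-7, 1, -5)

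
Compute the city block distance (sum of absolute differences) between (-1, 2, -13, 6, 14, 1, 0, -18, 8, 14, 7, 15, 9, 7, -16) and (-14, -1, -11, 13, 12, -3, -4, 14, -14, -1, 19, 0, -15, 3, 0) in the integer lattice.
175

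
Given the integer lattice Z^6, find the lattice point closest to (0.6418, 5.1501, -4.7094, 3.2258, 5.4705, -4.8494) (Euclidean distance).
(1, 5, -5, 3, 5, -5)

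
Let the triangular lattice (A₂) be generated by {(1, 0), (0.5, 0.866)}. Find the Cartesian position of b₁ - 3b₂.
(-0.5, -2.598)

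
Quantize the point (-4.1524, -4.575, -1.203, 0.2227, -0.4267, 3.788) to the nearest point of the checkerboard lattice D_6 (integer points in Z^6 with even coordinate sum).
(-4, -5, -1, 0, 0, 4)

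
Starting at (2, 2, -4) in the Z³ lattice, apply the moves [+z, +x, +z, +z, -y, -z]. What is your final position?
(3, 1, -2)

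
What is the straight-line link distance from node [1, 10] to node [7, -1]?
12.53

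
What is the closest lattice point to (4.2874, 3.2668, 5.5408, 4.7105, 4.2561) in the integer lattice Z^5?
(4, 3, 6, 5, 4)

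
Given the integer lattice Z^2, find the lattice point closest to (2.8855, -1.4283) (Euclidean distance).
(3, -1)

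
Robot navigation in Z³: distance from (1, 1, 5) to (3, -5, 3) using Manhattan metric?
10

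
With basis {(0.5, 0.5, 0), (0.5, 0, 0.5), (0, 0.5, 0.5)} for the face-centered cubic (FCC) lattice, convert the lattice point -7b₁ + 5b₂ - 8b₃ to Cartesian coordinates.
(-1, -7.5, -1.5)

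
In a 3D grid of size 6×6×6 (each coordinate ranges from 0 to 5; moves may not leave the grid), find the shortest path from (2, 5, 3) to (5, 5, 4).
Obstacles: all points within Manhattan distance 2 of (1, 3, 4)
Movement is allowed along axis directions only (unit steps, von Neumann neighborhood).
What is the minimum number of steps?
4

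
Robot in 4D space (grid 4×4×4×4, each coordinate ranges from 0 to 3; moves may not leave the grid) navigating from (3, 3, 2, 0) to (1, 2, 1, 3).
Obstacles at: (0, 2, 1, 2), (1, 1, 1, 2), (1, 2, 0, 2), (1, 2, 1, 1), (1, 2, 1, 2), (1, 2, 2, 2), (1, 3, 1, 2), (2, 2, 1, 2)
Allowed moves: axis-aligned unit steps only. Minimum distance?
7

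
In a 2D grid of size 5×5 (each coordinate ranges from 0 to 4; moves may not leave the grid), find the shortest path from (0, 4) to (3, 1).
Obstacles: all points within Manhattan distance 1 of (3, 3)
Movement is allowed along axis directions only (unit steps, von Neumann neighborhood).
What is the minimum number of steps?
6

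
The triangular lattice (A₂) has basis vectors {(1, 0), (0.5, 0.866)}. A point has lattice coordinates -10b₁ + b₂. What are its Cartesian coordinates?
(-9.5, 0.866)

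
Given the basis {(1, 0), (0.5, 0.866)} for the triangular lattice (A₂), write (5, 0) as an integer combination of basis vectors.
5b₁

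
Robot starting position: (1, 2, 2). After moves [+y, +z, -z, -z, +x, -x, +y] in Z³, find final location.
(1, 4, 1)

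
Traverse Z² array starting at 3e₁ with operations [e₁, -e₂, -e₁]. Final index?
(3, -1)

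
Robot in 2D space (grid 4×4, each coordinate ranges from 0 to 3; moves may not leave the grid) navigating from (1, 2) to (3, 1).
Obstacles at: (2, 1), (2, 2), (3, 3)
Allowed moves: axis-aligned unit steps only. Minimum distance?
5
(one shortest path: (1, 2) → (1, 1) → (1, 0) → (2, 0) → (3, 0) → (3, 1))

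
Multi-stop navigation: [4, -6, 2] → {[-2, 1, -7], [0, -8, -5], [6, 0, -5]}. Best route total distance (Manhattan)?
37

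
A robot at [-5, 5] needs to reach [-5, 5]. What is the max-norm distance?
0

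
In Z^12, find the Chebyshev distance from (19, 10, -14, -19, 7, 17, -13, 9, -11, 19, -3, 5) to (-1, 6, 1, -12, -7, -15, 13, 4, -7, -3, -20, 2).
32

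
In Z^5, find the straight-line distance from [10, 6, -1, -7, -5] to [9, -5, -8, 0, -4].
14.8661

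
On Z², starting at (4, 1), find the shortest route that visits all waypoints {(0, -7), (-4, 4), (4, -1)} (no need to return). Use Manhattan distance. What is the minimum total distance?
27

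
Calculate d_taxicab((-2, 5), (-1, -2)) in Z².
8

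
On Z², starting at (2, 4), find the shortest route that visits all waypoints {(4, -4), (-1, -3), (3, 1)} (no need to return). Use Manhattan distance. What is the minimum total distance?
16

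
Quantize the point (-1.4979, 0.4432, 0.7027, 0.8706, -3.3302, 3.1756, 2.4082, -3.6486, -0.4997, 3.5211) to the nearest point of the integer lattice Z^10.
(-1, 0, 1, 1, -3, 3, 2, -4, 0, 4)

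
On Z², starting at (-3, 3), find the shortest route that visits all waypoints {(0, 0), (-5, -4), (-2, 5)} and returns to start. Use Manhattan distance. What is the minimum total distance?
28
(one optimal route: (-3, 3) → (-5, -4) → (0, 0) → (-2, 5) → (-3, 3))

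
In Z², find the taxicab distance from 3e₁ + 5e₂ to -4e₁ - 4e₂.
16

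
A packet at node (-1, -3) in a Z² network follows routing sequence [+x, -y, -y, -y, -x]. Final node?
(-1, -6)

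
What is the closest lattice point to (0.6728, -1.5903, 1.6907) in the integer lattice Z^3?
(1, -2, 2)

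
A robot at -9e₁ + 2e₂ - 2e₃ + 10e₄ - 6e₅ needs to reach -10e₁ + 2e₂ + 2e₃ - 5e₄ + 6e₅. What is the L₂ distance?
19.6469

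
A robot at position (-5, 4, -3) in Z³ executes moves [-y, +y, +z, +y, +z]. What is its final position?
(-5, 5, -1)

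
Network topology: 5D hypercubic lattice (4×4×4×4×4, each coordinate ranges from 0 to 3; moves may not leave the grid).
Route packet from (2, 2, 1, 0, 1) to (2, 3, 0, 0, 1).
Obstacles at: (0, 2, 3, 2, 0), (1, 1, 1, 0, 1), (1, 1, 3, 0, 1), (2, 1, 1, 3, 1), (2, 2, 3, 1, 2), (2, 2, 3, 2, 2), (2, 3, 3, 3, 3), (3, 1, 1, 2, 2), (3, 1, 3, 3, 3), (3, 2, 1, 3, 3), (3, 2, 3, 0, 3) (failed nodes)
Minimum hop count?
2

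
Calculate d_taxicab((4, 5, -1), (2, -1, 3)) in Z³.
12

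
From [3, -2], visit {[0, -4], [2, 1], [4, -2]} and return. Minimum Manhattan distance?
18
(one optimal route: (3, -2) → (0, -4) → (2, 1) → (4, -2) → (3, -2))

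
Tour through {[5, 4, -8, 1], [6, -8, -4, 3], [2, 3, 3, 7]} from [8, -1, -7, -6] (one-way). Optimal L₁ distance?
61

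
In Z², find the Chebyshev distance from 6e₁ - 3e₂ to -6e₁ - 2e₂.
12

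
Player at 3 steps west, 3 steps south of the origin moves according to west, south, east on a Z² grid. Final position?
(-3, -4)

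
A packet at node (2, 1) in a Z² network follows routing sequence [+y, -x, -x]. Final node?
(0, 2)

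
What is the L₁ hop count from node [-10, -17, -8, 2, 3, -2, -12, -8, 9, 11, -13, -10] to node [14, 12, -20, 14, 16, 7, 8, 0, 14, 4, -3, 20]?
179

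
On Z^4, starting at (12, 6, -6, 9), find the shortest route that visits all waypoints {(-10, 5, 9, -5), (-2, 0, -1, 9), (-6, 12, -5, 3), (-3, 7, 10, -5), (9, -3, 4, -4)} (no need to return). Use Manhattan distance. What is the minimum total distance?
123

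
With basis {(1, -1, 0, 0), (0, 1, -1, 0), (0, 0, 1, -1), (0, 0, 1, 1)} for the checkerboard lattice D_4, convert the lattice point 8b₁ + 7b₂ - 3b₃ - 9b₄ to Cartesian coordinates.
(8, -1, -19, -6)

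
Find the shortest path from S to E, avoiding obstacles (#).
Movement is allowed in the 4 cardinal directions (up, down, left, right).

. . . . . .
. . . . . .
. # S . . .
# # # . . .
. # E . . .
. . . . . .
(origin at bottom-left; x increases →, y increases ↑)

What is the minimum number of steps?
4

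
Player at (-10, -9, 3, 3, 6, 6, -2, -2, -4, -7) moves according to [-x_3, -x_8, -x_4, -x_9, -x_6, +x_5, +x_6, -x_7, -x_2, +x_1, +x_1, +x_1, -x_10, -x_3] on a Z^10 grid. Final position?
(-7, -10, 1, 2, 7, 6, -3, -3, -5, -8)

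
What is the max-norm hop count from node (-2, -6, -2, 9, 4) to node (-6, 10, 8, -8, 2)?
17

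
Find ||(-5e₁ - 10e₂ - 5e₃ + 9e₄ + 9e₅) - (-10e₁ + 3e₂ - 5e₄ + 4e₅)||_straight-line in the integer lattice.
20.9762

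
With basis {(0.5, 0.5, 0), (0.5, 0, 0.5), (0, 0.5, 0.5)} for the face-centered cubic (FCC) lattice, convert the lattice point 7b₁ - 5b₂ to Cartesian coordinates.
(1, 3.5, -2.5)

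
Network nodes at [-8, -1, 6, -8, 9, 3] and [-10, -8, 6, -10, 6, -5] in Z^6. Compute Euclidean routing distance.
11.4018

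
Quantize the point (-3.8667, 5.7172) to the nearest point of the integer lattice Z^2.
(-4, 6)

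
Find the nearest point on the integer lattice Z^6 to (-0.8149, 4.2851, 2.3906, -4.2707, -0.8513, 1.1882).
(-1, 4, 2, -4, -1, 1)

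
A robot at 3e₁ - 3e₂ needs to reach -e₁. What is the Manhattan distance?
7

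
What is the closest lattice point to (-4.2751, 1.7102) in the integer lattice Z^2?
(-4, 2)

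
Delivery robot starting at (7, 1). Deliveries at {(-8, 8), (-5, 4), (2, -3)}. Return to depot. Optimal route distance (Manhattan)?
52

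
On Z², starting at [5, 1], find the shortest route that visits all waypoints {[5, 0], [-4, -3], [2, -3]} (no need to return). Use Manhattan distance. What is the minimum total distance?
13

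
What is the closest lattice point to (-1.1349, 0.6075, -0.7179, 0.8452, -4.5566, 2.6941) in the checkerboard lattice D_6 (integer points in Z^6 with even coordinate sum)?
(-1, 1, -1, 1, -5, 3)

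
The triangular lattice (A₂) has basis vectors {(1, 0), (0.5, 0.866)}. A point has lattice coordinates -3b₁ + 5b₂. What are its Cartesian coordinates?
(-0.5, 4.33)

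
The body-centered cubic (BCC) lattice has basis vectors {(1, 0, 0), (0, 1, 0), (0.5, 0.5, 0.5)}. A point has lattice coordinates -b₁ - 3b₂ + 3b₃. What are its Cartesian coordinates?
(0.5, -1.5, 1.5)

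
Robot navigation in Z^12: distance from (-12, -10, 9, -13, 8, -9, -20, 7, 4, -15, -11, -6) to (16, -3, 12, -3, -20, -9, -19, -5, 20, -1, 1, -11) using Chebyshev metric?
28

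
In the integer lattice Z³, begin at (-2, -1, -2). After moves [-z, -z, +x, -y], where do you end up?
(-1, -2, -4)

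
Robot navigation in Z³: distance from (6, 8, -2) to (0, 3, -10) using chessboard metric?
8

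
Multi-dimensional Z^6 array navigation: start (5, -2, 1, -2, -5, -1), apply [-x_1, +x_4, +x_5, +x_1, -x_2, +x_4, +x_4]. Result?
(5, -3, 1, 1, -4, -1)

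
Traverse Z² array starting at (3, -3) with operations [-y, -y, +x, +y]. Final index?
(4, -4)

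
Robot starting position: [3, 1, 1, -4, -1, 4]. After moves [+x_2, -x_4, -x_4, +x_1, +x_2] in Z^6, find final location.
(4, 3, 1, -6, -1, 4)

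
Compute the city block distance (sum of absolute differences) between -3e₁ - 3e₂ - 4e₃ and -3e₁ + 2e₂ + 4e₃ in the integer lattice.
13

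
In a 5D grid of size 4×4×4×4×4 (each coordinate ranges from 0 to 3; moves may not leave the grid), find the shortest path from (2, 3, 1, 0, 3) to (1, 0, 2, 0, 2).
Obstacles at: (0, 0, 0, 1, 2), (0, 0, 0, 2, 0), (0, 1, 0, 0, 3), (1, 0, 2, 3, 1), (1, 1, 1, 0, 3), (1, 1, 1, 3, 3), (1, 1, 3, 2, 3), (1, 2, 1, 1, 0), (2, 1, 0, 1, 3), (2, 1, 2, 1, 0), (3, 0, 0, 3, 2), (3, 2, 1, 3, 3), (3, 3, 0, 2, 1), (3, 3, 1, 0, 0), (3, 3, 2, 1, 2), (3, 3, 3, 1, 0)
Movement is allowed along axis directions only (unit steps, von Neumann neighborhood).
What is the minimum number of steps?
6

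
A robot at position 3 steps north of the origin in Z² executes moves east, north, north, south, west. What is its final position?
(0, 4)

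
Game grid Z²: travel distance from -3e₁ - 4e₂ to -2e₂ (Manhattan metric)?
5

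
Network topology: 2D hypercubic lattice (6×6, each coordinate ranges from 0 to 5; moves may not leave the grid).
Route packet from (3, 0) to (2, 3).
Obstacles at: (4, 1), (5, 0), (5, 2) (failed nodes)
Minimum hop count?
4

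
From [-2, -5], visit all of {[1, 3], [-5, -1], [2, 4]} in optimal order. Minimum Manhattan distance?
19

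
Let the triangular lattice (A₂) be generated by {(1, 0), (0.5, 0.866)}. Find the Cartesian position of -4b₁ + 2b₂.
(-3, 1.732)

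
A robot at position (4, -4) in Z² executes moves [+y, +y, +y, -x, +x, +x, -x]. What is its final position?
(4, -1)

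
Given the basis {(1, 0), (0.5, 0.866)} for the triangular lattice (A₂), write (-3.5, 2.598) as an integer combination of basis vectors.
-5b₁ + 3b₂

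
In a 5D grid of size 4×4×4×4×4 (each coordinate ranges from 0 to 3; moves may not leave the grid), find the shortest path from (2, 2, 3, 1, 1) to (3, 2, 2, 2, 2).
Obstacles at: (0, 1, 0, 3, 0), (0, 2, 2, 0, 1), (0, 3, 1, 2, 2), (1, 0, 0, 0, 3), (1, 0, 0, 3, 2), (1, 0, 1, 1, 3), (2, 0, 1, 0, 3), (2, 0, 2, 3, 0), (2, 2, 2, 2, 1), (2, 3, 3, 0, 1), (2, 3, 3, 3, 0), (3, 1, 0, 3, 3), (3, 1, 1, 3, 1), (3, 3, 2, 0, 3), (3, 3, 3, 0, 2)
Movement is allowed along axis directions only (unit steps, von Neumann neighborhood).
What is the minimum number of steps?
4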